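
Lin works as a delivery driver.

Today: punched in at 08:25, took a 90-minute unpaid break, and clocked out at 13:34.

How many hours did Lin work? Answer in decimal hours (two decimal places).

3.65 hours

Today: 08:25–13:34 = 5 h 9 min; less 90 min break → 3 h 39 min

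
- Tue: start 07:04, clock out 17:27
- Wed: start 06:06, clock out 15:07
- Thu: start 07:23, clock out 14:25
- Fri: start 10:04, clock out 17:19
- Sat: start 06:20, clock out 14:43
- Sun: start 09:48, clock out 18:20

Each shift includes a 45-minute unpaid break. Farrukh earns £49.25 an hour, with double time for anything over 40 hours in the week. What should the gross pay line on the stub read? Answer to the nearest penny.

£2570.85

Tue: 07:04–17:27 = 10 h 23 min; less 45 min break → 9 h 38 min
Wed: 06:06–15:07 = 9 h 1 min; less 45 min break → 8 h 16 min
Thu: 07:23–14:25 = 7 h 2 min; less 45 min break → 6 h 17 min
Fri: 10:04–17:19 = 7 h 15 min; less 45 min break → 6 h 30 min
Sat: 06:20–14:43 = 8 h 23 min; less 45 min break → 7 h 38 min
Sun: 09:48–18:20 = 8 h 32 min; less 45 min break → 7 h 47 min
Total worked: 46 h 6 min = 2766 min.
Regular 40 h 0 min = 2400 min at £49.25/h; overtime 6 h 6 min = 366 min at £98.50/h.
Pay = (2400 × £49.25 + 366 × £98.50) ÷ 60 = £2570.85.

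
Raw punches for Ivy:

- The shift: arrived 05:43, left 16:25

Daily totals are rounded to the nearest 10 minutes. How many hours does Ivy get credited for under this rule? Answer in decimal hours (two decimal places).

The shift: 05:43–16:25 = 10 h 42 min → rounds to 10 h 40 min

10.67 hours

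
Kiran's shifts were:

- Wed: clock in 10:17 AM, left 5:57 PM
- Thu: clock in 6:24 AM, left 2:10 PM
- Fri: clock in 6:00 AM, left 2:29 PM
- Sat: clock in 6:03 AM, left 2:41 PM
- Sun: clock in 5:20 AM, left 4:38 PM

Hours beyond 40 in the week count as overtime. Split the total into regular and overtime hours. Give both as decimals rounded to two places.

Regular 40.00 hours, overtime 3.85 hours

Wed: 10:17 AM–5:57 PM = 7 h 40 min
Thu: 6:24 AM–2:10 PM = 7 h 46 min
Fri: 6:00 AM–2:29 PM = 8 h 29 min
Sat: 6:03 AM–2:41 PM = 8 h 38 min
Sun: 5:20 AM–4:38 PM = 11 h 18 min
Total worked: 43 h 51 min = 43.85 h.
Threshold 40 h → overtime 3 h 51 min, regular 40 h 0 min.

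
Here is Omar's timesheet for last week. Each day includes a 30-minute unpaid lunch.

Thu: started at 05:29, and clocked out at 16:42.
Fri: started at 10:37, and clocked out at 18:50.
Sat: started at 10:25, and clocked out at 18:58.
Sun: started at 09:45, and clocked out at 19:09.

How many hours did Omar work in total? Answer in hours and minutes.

35 h 23 min

Thu: 05:29–16:42 = 11 h 13 min; less 30 min break → 10 h 43 min
Fri: 10:37–18:50 = 8 h 13 min; less 30 min break → 7 h 43 min
Sat: 10:25–18:58 = 8 h 33 min; less 30 min break → 8 h 3 min
Sun: 09:45–19:09 = 9 h 24 min; less 30 min break → 8 h 54 min
Total: 10 h 43 min + 7 h 43 min + 8 h 3 min + 8 h 54 min = 35 h 23 min.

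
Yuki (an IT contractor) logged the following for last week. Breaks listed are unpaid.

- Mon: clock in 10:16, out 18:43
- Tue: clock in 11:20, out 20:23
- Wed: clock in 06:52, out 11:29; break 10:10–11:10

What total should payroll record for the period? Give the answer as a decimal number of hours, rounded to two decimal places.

21.12 hours

Mon: 10:16–18:43 = 8 h 27 min
Tue: 11:20–20:23 = 9 h 3 min
Wed: 06:52–11:29 = 4 h 37 min; less 60 min break → 3 h 37 min
Total: 8 h 27 min + 9 h 3 min + 3 h 37 min = 21 h 7 min.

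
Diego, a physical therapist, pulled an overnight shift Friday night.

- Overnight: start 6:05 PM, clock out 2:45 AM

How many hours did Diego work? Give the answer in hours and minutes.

8 h 40 min

Overnight: 6:05 PM → midnight = 5 h 55 min; midnight → 2:45 AM = 2 h 45 min; span 8 h 40 min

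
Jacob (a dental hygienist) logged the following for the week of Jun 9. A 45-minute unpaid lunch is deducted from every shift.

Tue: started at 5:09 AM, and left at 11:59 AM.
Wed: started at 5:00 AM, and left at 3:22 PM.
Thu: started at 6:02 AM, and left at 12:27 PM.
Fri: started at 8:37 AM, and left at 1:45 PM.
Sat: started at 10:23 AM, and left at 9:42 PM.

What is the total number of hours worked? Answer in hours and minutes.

36 h 19 min

Tue: 5:09 AM–11:59 AM = 6 h 50 min; less 45 min break → 6 h 5 min
Wed: 5:00 AM–3:22 PM = 10 h 22 min; less 45 min break → 9 h 37 min
Thu: 6:02 AM–12:27 PM = 6 h 25 min; less 45 min break → 5 h 40 min
Fri: 8:37 AM–1:45 PM = 5 h 8 min; less 45 min break → 4 h 23 min
Sat: 10:23 AM–9:42 PM = 11 h 19 min; less 45 min break → 10 h 34 min
Total: 6 h 5 min + 9 h 37 min + 5 h 40 min + 4 h 23 min + 10 h 34 min = 36 h 19 min.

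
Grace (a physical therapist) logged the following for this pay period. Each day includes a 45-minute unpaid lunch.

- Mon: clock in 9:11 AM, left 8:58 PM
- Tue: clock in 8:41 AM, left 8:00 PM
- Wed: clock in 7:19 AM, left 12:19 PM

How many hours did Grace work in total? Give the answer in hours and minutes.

25 h 51 min

Mon: 9:11 AM–8:58 PM = 11 h 47 min; less 45 min break → 11 h 2 min
Tue: 8:41 AM–8:00 PM = 11 h 19 min; less 45 min break → 10 h 34 min
Wed: 7:19 AM–12:19 PM = 5 h 0 min; less 45 min break → 4 h 15 min
Total: 11 h 2 min + 10 h 34 min + 4 h 15 min = 25 h 51 min.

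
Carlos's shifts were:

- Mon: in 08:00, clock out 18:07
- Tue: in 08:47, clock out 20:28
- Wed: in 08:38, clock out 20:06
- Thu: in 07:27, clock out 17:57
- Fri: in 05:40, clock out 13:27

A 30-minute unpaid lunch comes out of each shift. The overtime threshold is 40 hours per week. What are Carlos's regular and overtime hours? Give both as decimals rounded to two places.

Mon: 08:00–18:07 = 10 h 7 min; less 30 min break → 9 h 37 min
Tue: 08:47–20:28 = 11 h 41 min; less 30 min break → 11 h 11 min
Wed: 08:38–20:06 = 11 h 28 min; less 30 min break → 10 h 58 min
Thu: 07:27–17:57 = 10 h 30 min; less 30 min break → 10 h 0 min
Fri: 05:40–13:27 = 7 h 47 min; less 30 min break → 7 h 17 min
Total worked: 49 h 3 min = 49.05 h.
Threshold 40 h → overtime 9 h 3 min, regular 40 h 0 min.

Regular 40.00 hours, overtime 9.05 hours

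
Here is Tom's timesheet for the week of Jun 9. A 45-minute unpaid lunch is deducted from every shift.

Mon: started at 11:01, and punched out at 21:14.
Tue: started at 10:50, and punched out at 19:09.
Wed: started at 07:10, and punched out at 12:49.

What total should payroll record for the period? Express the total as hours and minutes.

Mon: 11:01–21:14 = 10 h 13 min; less 45 min break → 9 h 28 min
Tue: 10:50–19:09 = 8 h 19 min; less 45 min break → 7 h 34 min
Wed: 07:10–12:49 = 5 h 39 min; less 45 min break → 4 h 54 min
Total: 9 h 28 min + 7 h 34 min + 4 h 54 min = 21 h 56 min.

21 h 56 min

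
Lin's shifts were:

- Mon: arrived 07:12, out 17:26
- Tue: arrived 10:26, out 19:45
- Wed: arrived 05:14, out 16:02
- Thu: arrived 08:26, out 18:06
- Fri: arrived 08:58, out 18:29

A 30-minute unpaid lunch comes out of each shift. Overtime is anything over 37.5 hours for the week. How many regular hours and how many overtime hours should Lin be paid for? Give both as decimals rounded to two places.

Mon: 07:12–17:26 = 10 h 14 min; less 30 min break → 9 h 44 min
Tue: 10:26–19:45 = 9 h 19 min; less 30 min break → 8 h 49 min
Wed: 05:14–16:02 = 10 h 48 min; less 30 min break → 10 h 18 min
Thu: 08:26–18:06 = 9 h 40 min; less 30 min break → 9 h 10 min
Fri: 08:58–18:29 = 9 h 31 min; less 30 min break → 9 h 1 min
Total worked: 47 h 2 min = 47.03 h.
Threshold 37.5 h → overtime 9 h 32 min, regular 37 h 30 min.

Regular 37.50 hours, overtime 9.53 hours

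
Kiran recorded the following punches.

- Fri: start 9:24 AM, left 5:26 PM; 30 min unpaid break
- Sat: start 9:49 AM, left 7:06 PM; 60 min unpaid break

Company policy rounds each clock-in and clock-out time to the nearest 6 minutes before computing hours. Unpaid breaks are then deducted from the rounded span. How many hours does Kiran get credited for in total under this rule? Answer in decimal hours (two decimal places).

15.80 hours

Fri: in 9:24 AM→9:24 AM, out 5:26 PM→5:24 PM; 8 h 0 min − 30 min = 7 h 30 min
Sat: in 9:49 AM→9:48 AM, out 7:06 PM→7:06 PM; 9 h 18 min − 60 min = 8 h 18 min
Total credited: 15 h 48 min.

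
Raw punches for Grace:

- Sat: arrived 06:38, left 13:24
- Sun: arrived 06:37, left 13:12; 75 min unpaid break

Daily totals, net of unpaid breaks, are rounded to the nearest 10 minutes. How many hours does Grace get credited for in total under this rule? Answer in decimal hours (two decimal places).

Sat: 06:38–13:24 = 6 h 46 min → rounds to 6 h 50 min
Sun: 06:37–13:12 = 6 h 35 min − 75 min = 5 h 20 min → rounds to 5 h 20 min
Total credited: 12 h 10 min.

12.17 hours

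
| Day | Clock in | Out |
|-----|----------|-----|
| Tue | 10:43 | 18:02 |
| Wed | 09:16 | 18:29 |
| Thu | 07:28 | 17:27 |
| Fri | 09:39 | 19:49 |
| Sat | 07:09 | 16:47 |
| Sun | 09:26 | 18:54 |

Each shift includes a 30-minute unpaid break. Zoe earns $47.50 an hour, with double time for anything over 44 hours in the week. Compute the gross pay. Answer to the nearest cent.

Tue: 10:43–18:02 = 7 h 19 min; less 30 min break → 6 h 49 min
Wed: 09:16–18:29 = 9 h 13 min; less 30 min break → 8 h 43 min
Thu: 07:28–17:27 = 9 h 59 min; less 30 min break → 9 h 29 min
Fri: 09:39–19:49 = 10 h 10 min; less 30 min break → 9 h 40 min
Sat: 07:09–16:47 = 9 h 38 min; less 30 min break → 9 h 8 min
Sun: 09:26–18:54 = 9 h 28 min; less 30 min break → 8 h 58 min
Total worked: 52 h 47 min = 3167 min.
Regular 44 h 0 min = 2640 min at $47.50/h; overtime 8 h 47 min = 527 min at $95.00/h.
Pay = (2640 × $47.50 + 527 × $95.00) ÷ 60 = $2924.42.

$2924.42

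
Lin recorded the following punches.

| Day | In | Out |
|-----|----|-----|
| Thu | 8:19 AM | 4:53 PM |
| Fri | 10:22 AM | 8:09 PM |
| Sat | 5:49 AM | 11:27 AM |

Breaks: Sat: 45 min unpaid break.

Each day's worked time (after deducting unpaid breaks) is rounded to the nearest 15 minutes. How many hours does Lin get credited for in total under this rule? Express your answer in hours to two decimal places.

Thu: 8:19 AM–4:53 PM = 8 h 34 min → rounds to 8 h 30 min
Fri: 10:22 AM–8:09 PM = 9 h 47 min → rounds to 9 h 45 min
Sat: 5:49 AM–11:27 AM = 5 h 38 min − 45 min = 4 h 53 min → rounds to 5 h 0 min
Total credited: 23 h 15 min.

23.25 hours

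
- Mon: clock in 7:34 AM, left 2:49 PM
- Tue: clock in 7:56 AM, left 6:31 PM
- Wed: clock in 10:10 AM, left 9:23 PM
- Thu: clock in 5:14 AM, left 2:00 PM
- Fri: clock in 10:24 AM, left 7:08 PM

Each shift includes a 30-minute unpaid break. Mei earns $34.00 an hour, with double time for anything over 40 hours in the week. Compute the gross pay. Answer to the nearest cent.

Mon: 7:34 AM–2:49 PM = 7 h 15 min; less 30 min break → 6 h 45 min
Tue: 7:56 AM–6:31 PM = 10 h 35 min; less 30 min break → 10 h 5 min
Wed: 10:10 AM–9:23 PM = 11 h 13 min; less 30 min break → 10 h 43 min
Thu: 5:14 AM–2:00 PM = 8 h 46 min; less 30 min break → 8 h 16 min
Fri: 10:24 AM–7:08 PM = 8 h 44 min; less 30 min break → 8 h 14 min
Total worked: 44 h 3 min = 2643 min.
Regular 40 h 0 min = 2400 min at $34.00/h; overtime 4 h 3 min = 243 min at $68.00/h.
Pay = (2400 × $34.00 + 243 × $68.00) ÷ 60 = $1635.40.

$1635.40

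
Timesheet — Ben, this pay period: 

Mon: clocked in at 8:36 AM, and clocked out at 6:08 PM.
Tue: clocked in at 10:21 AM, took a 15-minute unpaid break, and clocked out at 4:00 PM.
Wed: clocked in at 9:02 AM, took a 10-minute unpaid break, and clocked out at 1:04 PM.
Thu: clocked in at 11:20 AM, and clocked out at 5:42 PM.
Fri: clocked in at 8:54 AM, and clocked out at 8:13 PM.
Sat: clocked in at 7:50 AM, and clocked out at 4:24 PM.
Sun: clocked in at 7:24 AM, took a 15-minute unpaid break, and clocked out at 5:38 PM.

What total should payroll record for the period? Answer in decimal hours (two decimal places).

Mon: 8:36 AM–6:08 PM = 9 h 32 min
Tue: 10:21 AM–4:00 PM = 5 h 39 min; less 15 min break → 5 h 24 min
Wed: 9:02 AM–1:04 PM = 4 h 2 min; less 10 min break → 3 h 52 min
Thu: 11:20 AM–5:42 PM = 6 h 22 min
Fri: 8:54 AM–8:13 PM = 11 h 19 min
Sat: 7:50 AM–4:24 PM = 8 h 34 min
Sun: 7:24 AM–5:38 PM = 10 h 14 min; less 15 min break → 9 h 59 min
Total: 9 h 32 min + 5 h 24 min + 3 h 52 min + 6 h 22 min + 11 h 19 min + 8 h 34 min + 9 h 59 min = 55 h 2 min.

55.03 hours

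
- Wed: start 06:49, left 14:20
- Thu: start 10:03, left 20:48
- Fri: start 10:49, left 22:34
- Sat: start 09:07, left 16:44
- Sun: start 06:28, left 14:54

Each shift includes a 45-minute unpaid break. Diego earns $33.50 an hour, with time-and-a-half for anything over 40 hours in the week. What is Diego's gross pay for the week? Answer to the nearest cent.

Wed: 06:49–14:20 = 7 h 31 min; less 45 min break → 6 h 46 min
Thu: 10:03–20:48 = 10 h 45 min; less 45 min break → 10 h 0 min
Fri: 10:49–22:34 = 11 h 45 min; less 45 min break → 11 h 0 min
Sat: 09:07–16:44 = 7 h 37 min; less 45 min break → 6 h 52 min
Sun: 06:28–14:54 = 8 h 26 min; less 45 min break → 7 h 41 min
Total worked: 42 h 19 min = 2539 min.
Regular 40 h 0 min = 2400 min at $33.50/h; overtime 2 h 19 min = 139 min at $50.25/h.
Pay = (2400 × $33.50 + 139 × $50.25) ÷ 60 = $1456.41.

$1456.41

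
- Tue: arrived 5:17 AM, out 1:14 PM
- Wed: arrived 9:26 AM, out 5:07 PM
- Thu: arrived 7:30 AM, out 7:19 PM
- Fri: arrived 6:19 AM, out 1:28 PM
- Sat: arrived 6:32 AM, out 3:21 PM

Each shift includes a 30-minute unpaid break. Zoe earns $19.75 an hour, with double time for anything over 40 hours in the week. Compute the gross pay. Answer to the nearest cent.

$826.21

Tue: 5:17 AM–1:14 PM = 7 h 57 min; less 30 min break → 7 h 27 min
Wed: 9:26 AM–5:07 PM = 7 h 41 min; less 30 min break → 7 h 11 min
Thu: 7:30 AM–7:19 PM = 11 h 49 min; less 30 min break → 11 h 19 min
Fri: 6:19 AM–1:28 PM = 7 h 9 min; less 30 min break → 6 h 39 min
Sat: 6:32 AM–3:21 PM = 8 h 49 min; less 30 min break → 8 h 19 min
Total worked: 40 h 55 min = 2455 min.
Regular 40 h 0 min = 2400 min at $19.75/h; overtime 0 h 55 min = 55 min at $39.50/h.
Pay = (2400 × $19.75 + 55 × $39.50) ÷ 60 = $826.21.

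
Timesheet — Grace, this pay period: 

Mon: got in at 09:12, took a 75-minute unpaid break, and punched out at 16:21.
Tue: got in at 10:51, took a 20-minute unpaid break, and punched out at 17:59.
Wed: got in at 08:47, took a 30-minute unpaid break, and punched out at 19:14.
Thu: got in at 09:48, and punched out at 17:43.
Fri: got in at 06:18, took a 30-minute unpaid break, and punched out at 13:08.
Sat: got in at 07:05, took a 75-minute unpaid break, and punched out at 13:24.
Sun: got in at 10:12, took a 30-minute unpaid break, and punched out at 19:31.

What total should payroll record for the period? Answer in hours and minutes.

50 h 47 min

Mon: 09:12–16:21 = 7 h 9 min; less 75 min break → 5 h 54 min
Tue: 10:51–17:59 = 7 h 8 min; less 20 min break → 6 h 48 min
Wed: 08:47–19:14 = 10 h 27 min; less 30 min break → 9 h 57 min
Thu: 09:48–17:43 = 7 h 55 min
Fri: 06:18–13:08 = 6 h 50 min; less 30 min break → 6 h 20 min
Sat: 07:05–13:24 = 6 h 19 min; less 75 min break → 5 h 4 min
Sun: 10:12–19:31 = 9 h 19 min; less 30 min break → 8 h 49 min
Total: 5 h 54 min + 6 h 48 min + 9 h 57 min + 7 h 55 min + 6 h 20 min + 5 h 4 min + 8 h 49 min = 50 h 47 min.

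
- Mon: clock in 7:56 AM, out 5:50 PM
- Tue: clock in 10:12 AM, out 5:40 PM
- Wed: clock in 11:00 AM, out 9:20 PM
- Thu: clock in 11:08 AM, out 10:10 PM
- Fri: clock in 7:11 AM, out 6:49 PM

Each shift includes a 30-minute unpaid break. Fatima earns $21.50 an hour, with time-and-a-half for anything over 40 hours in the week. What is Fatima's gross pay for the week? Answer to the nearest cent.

$1113.70

Mon: 7:56 AM–5:50 PM = 9 h 54 min; less 30 min break → 9 h 24 min
Tue: 10:12 AM–5:40 PM = 7 h 28 min; less 30 min break → 6 h 58 min
Wed: 11:00 AM–9:20 PM = 10 h 20 min; less 30 min break → 9 h 50 min
Thu: 11:08 AM–10:10 PM = 11 h 2 min; less 30 min break → 10 h 32 min
Fri: 7:11 AM–6:49 PM = 11 h 38 min; less 30 min break → 11 h 8 min
Total worked: 47 h 52 min = 2872 min.
Regular 40 h 0 min = 2400 min at $21.50/h; overtime 7 h 52 min = 472 min at $32.25/h.
Pay = (2400 × $21.50 + 472 × $32.25) ÷ 60 = $1113.70.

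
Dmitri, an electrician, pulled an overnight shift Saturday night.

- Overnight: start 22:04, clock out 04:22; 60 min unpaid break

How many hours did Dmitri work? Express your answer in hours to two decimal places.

5.30 hours

Overnight: 22:04 → midnight = 1 h 56 min; midnight → 04:22 = 4 h 22 min; span 6 h 18 min; less 60 min break → 5 h 18 min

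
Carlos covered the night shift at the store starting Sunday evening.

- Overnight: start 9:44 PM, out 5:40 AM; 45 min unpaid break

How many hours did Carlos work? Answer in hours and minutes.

7 h 11 min

Overnight: 9:44 PM → midnight = 2 h 16 min; midnight → 5:40 AM = 5 h 40 min; span 7 h 56 min; less 45 min break → 7 h 11 min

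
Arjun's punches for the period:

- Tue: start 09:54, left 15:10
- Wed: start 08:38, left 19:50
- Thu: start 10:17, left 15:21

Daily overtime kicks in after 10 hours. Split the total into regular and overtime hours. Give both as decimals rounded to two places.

Tue: 09:54–15:10 = 5 h 16 min
Wed: 08:38–19:50 = 11 h 12 min
Thu: 10:17–15:21 = 5 h 4 min
Tue reg 5 h 16 min / OT 0 h 0 min; Wed reg 10 h 0 min / OT 1 h 12 min; Thu reg 5 h 4 min / OT 0 h 0 min.
Totals: regular 20 h 20 min, overtime 1 h 12 min.

Regular 20.33 hours, overtime 1.20 hours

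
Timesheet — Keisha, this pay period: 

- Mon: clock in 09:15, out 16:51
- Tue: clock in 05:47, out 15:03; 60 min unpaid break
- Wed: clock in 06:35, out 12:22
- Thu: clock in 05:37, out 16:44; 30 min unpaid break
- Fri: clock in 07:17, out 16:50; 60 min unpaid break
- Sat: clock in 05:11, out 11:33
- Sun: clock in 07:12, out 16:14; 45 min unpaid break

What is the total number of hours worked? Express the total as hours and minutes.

Mon: 09:15–16:51 = 7 h 36 min
Tue: 05:47–15:03 = 9 h 16 min; less 60 min break → 8 h 16 min
Wed: 06:35–12:22 = 5 h 47 min
Thu: 05:37–16:44 = 11 h 7 min; less 30 min break → 10 h 37 min
Fri: 07:17–16:50 = 9 h 33 min; less 60 min break → 8 h 33 min
Sat: 05:11–11:33 = 6 h 22 min
Sun: 07:12–16:14 = 9 h 2 min; less 45 min break → 8 h 17 min
Total: 7 h 36 min + 8 h 16 min + 5 h 47 min + 10 h 37 min + 8 h 33 min + 6 h 22 min + 8 h 17 min = 55 h 28 min.

55 h 28 min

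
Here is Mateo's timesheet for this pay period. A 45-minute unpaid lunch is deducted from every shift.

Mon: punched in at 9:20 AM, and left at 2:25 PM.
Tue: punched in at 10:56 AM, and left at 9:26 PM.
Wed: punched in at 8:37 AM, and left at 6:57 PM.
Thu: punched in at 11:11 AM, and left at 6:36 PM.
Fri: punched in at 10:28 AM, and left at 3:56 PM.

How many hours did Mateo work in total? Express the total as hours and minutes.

35 h 3 min

Mon: 9:20 AM–2:25 PM = 5 h 5 min; less 45 min break → 4 h 20 min
Tue: 10:56 AM–9:26 PM = 10 h 30 min; less 45 min break → 9 h 45 min
Wed: 8:37 AM–6:57 PM = 10 h 20 min; less 45 min break → 9 h 35 min
Thu: 11:11 AM–6:36 PM = 7 h 25 min; less 45 min break → 6 h 40 min
Fri: 10:28 AM–3:56 PM = 5 h 28 min; less 45 min break → 4 h 43 min
Total: 4 h 20 min + 9 h 45 min + 9 h 35 min + 6 h 40 min + 4 h 43 min = 35 h 3 min.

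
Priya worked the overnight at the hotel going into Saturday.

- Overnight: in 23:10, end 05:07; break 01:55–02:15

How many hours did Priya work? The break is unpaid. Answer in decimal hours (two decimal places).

5.62 hours

Overnight: 23:10 → midnight = 0 h 50 min; midnight → 05:07 = 5 h 7 min; span 5 h 57 min; less 20 min break → 5 h 37 min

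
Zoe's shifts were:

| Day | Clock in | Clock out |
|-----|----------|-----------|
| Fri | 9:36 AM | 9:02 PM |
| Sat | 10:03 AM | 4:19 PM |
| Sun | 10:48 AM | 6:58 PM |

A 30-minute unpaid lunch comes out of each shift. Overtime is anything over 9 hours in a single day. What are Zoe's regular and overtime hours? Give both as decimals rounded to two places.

Regular 22.43 hours, overtime 1.93 hours

Fri: 9:36 AM–9:02 PM = 11 h 26 min; less 30 min break → 10 h 56 min
Sat: 10:03 AM–4:19 PM = 6 h 16 min; less 30 min break → 5 h 46 min
Sun: 10:48 AM–6:58 PM = 8 h 10 min; less 30 min break → 7 h 40 min
Fri reg 9 h 0 min / OT 1 h 56 min; Sat reg 5 h 46 min / OT 0 h 0 min; Sun reg 7 h 40 min / OT 0 h 0 min.
Totals: regular 22 h 26 min, overtime 1 h 56 min.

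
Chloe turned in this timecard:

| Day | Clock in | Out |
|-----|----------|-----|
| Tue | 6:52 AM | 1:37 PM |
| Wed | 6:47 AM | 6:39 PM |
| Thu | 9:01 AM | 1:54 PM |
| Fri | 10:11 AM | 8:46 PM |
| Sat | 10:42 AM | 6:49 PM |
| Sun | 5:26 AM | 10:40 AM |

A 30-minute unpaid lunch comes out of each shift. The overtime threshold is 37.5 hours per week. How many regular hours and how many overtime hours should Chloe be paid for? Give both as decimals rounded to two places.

Tue: 6:52 AM–1:37 PM = 6 h 45 min; less 30 min break → 6 h 15 min
Wed: 6:47 AM–6:39 PM = 11 h 52 min; less 30 min break → 11 h 22 min
Thu: 9:01 AM–1:54 PM = 4 h 53 min; less 30 min break → 4 h 23 min
Fri: 10:11 AM–8:46 PM = 10 h 35 min; less 30 min break → 10 h 5 min
Sat: 10:42 AM–6:49 PM = 8 h 7 min; less 30 min break → 7 h 37 min
Sun: 5:26 AM–10:40 AM = 5 h 14 min; less 30 min break → 4 h 44 min
Total worked: 44 h 26 min = 44.43 h.
Threshold 37.5 h → overtime 6 h 56 min, regular 37 h 30 min.

Regular 37.50 hours, overtime 6.93 hours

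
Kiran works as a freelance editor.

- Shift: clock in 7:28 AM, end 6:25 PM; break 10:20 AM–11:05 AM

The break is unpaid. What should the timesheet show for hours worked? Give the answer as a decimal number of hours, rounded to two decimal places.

Shift: 7:28 AM–6:25 PM = 10 h 57 min; less 45 min break → 10 h 12 min

10.20 hours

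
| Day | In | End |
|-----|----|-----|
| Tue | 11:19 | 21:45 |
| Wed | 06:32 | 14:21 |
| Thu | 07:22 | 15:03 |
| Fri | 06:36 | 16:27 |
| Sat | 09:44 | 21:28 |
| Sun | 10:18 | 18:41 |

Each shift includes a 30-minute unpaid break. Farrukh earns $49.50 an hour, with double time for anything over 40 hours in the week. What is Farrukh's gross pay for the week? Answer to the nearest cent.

Tue: 11:19–21:45 = 10 h 26 min; less 30 min break → 9 h 56 min
Wed: 06:32–14:21 = 7 h 49 min; less 30 min break → 7 h 19 min
Thu: 07:22–15:03 = 7 h 41 min; less 30 min break → 7 h 11 min
Fri: 06:36–16:27 = 9 h 51 min; less 30 min break → 9 h 21 min
Sat: 09:44–21:28 = 11 h 44 min; less 30 min break → 11 h 14 min
Sun: 10:18–18:41 = 8 h 23 min; less 30 min break → 7 h 53 min
Total worked: 52 h 54 min = 3174 min.
Regular 40 h 0 min = 2400 min at $49.50/h; overtime 12 h 54 min = 774 min at $99.00/h.
Pay = (2400 × $49.50 + 774 × $99.00) ÷ 60 = $3257.10.

$3257.10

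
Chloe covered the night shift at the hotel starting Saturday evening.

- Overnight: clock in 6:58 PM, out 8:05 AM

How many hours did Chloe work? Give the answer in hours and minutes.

Overnight: 6:58 PM → midnight = 5 h 2 min; midnight → 8:05 AM = 8 h 5 min; span 13 h 7 min

13 h 7 min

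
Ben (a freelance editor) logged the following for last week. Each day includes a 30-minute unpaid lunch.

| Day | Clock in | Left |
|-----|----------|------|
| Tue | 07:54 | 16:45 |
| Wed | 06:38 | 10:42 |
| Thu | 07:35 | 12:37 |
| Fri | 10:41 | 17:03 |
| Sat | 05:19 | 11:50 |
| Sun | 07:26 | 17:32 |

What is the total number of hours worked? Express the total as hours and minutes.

Tue: 07:54–16:45 = 8 h 51 min; less 30 min break → 8 h 21 min
Wed: 06:38–10:42 = 4 h 4 min; less 30 min break → 3 h 34 min
Thu: 07:35–12:37 = 5 h 2 min; less 30 min break → 4 h 32 min
Fri: 10:41–17:03 = 6 h 22 min; less 30 min break → 5 h 52 min
Sat: 05:19–11:50 = 6 h 31 min; less 30 min break → 6 h 1 min
Sun: 07:26–17:32 = 10 h 6 min; less 30 min break → 9 h 36 min
Total: 8 h 21 min + 3 h 34 min + 4 h 32 min + 5 h 52 min + 6 h 1 min + 9 h 36 min = 37 h 56 min.

37 h 56 min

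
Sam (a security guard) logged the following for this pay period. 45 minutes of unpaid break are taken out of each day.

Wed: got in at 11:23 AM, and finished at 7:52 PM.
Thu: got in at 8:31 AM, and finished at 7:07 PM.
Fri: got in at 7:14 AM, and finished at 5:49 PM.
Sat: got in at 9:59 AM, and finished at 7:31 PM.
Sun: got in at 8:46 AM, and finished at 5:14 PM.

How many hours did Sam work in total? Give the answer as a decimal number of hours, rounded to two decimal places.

Wed: 11:23 AM–7:52 PM = 8 h 29 min; less 45 min break → 7 h 44 min
Thu: 8:31 AM–7:07 PM = 10 h 36 min; less 45 min break → 9 h 51 min
Fri: 7:14 AM–5:49 PM = 10 h 35 min; less 45 min break → 9 h 50 min
Sat: 9:59 AM–7:31 PM = 9 h 32 min; less 45 min break → 8 h 47 min
Sun: 8:46 AM–5:14 PM = 8 h 28 min; less 45 min break → 7 h 43 min
Total: 7 h 44 min + 9 h 51 min + 9 h 50 min + 8 h 47 min + 7 h 43 min = 43 h 55 min.

43.92 hours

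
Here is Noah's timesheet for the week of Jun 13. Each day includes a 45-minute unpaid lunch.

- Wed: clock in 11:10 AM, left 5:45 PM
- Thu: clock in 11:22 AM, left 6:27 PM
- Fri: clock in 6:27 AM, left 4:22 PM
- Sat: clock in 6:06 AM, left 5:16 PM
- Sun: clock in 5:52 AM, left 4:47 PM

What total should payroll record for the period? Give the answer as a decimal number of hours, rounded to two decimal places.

41.92 hours

Wed: 11:10 AM–5:45 PM = 6 h 35 min; less 45 min break → 5 h 50 min
Thu: 11:22 AM–6:27 PM = 7 h 5 min; less 45 min break → 6 h 20 min
Fri: 6:27 AM–4:22 PM = 9 h 55 min; less 45 min break → 9 h 10 min
Sat: 6:06 AM–5:16 PM = 11 h 10 min; less 45 min break → 10 h 25 min
Sun: 5:52 AM–4:47 PM = 10 h 55 min; less 45 min break → 10 h 10 min
Total: 5 h 50 min + 6 h 20 min + 9 h 10 min + 10 h 25 min + 10 h 10 min = 41 h 55 min.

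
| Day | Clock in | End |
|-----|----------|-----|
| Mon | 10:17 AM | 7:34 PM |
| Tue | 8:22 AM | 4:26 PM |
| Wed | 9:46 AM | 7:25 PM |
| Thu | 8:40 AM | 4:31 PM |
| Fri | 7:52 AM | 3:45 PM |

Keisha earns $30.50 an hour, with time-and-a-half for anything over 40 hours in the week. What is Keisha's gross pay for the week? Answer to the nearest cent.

Mon: 10:17 AM–7:34 PM = 9 h 17 min
Tue: 8:22 AM–4:26 PM = 8 h 4 min
Wed: 9:46 AM–7:25 PM = 9 h 39 min
Thu: 8:40 AM–4:31 PM = 7 h 51 min
Fri: 7:52 AM–3:45 PM = 7 h 53 min
Total worked: 42 h 44 min = 2564 min.
Regular 40 h 0 min = 2400 min at $30.50/h; overtime 2 h 44 min = 164 min at $45.75/h.
Pay = (2400 × $30.50 + 164 × $45.75) ÷ 60 = $1345.05.

$1345.05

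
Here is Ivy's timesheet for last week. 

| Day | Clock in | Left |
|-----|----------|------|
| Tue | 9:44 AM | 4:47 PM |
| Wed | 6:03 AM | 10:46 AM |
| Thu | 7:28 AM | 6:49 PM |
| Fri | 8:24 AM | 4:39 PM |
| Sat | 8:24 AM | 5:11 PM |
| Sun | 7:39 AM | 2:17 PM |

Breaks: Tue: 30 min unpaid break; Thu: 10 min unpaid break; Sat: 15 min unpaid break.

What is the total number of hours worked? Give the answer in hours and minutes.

Tue: 9:44 AM–4:47 PM = 7 h 3 min; less 30 min break → 6 h 33 min
Wed: 6:03 AM–10:46 AM = 4 h 43 min
Thu: 7:28 AM–6:49 PM = 11 h 21 min; less 10 min break → 11 h 11 min
Fri: 8:24 AM–4:39 PM = 8 h 15 min
Sat: 8:24 AM–5:11 PM = 8 h 47 min; less 15 min break → 8 h 32 min
Sun: 7:39 AM–2:17 PM = 6 h 38 min
Total: 6 h 33 min + 4 h 43 min + 11 h 11 min + 8 h 15 min + 8 h 32 min + 6 h 38 min = 45 h 52 min.

45 h 52 min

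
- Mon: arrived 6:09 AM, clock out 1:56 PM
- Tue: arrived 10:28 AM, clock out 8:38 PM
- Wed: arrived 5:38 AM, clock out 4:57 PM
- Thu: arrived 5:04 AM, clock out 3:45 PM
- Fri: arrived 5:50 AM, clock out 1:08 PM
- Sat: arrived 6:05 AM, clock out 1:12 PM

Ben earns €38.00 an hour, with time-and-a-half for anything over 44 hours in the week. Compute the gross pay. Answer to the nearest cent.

€2262.90

Mon: 6:09 AM–1:56 PM = 7 h 47 min
Tue: 10:28 AM–8:38 PM = 10 h 10 min
Wed: 5:38 AM–4:57 PM = 11 h 19 min
Thu: 5:04 AM–3:45 PM = 10 h 41 min
Fri: 5:50 AM–1:08 PM = 7 h 18 min
Sat: 6:05 AM–1:12 PM = 7 h 7 min
Total worked: 54 h 22 min = 3262 min.
Regular 44 h 0 min = 2640 min at €38.00/h; overtime 10 h 22 min = 622 min at €57.00/h.
Pay = (2640 × €38.00 + 622 × €57.00) ÷ 60 = €2262.90.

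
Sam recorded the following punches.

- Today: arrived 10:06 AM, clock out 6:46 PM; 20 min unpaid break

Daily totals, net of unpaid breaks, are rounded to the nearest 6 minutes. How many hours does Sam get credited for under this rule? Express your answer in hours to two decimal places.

Today: 10:06 AM–6:46 PM = 8 h 40 min − 20 min = 8 h 20 min → rounds to 8 h 18 min

8.30 hours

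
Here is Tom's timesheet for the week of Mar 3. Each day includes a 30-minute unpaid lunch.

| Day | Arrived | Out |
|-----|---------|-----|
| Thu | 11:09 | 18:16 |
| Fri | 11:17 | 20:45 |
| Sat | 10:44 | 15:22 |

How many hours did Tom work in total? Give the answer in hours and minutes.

19 h 43 min

Thu: 11:09–18:16 = 7 h 7 min; less 30 min break → 6 h 37 min
Fri: 11:17–20:45 = 9 h 28 min; less 30 min break → 8 h 58 min
Sat: 10:44–15:22 = 4 h 38 min; less 30 min break → 4 h 8 min
Total: 6 h 37 min + 8 h 58 min + 4 h 8 min = 19 h 43 min.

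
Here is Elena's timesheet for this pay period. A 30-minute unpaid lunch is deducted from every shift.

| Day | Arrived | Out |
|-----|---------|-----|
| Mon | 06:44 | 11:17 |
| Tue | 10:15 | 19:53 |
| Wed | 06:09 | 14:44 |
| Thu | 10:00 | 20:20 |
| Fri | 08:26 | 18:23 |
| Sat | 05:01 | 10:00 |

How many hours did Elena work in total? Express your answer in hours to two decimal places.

Mon: 06:44–11:17 = 4 h 33 min; less 30 min break → 4 h 3 min
Tue: 10:15–19:53 = 9 h 38 min; less 30 min break → 9 h 8 min
Wed: 06:09–14:44 = 8 h 35 min; less 30 min break → 8 h 5 min
Thu: 10:00–20:20 = 10 h 20 min; less 30 min break → 9 h 50 min
Fri: 08:26–18:23 = 9 h 57 min; less 30 min break → 9 h 27 min
Sat: 05:01–10:00 = 4 h 59 min; less 30 min break → 4 h 29 min
Total: 4 h 3 min + 9 h 8 min + 8 h 5 min + 9 h 50 min + 9 h 27 min + 4 h 29 min = 45 h 2 min.

45.03 hours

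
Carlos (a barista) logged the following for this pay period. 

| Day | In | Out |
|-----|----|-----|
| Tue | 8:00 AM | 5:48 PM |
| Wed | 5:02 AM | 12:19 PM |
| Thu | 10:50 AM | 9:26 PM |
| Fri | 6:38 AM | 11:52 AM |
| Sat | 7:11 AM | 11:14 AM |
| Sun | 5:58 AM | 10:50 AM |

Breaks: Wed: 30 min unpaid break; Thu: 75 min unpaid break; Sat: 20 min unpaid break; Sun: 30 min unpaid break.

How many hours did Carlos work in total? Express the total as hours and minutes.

39 h 15 min

Tue: 8:00 AM–5:48 PM = 9 h 48 min
Wed: 5:02 AM–12:19 PM = 7 h 17 min; less 30 min break → 6 h 47 min
Thu: 10:50 AM–9:26 PM = 10 h 36 min; less 75 min break → 9 h 21 min
Fri: 6:38 AM–11:52 AM = 5 h 14 min
Sat: 7:11 AM–11:14 AM = 4 h 3 min; less 20 min break → 3 h 43 min
Sun: 5:58 AM–10:50 AM = 4 h 52 min; less 30 min break → 4 h 22 min
Total: 9 h 48 min + 6 h 47 min + 9 h 21 min + 5 h 14 min + 3 h 43 min + 4 h 22 min = 39 h 15 min.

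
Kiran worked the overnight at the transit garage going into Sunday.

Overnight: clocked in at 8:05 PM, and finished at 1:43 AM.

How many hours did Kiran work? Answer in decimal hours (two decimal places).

5.63 hours

Overnight: 8:05 PM → midnight = 3 h 55 min; midnight → 1:43 AM = 1 h 43 min; span 5 h 38 min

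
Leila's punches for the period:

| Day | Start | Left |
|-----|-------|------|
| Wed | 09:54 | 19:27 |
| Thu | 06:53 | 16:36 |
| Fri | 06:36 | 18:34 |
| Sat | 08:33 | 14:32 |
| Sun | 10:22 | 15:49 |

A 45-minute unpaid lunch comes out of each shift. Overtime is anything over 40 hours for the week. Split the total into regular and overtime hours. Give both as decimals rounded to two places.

Wed: 09:54–19:27 = 9 h 33 min; less 45 min break → 8 h 48 min
Thu: 06:53–16:36 = 9 h 43 min; less 45 min break → 8 h 58 min
Fri: 06:36–18:34 = 11 h 58 min; less 45 min break → 11 h 13 min
Sat: 08:33–14:32 = 5 h 59 min; less 45 min break → 5 h 14 min
Sun: 10:22–15:49 = 5 h 27 min; less 45 min break → 4 h 42 min
Total worked: 38 h 55 min = 38.92 h.
Threshold 40 h → overtime 0 h 0 min, regular 38 h 55 min.

Regular 38.92 hours, overtime 0.00 hours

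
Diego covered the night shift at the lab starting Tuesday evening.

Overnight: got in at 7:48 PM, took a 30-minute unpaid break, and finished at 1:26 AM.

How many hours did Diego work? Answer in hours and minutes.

Overnight: 7:48 PM → midnight = 4 h 12 min; midnight → 1:26 AM = 1 h 26 min; span 5 h 38 min; less 30 min break → 5 h 8 min

5 h 8 min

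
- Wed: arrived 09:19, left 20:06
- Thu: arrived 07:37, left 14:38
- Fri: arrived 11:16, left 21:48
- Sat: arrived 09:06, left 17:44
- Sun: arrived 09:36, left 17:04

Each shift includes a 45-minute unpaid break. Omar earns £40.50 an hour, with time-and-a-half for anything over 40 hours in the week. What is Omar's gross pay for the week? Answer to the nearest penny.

Wed: 09:19–20:06 = 10 h 47 min; less 45 min break → 10 h 2 min
Thu: 07:37–14:38 = 7 h 1 min; less 45 min break → 6 h 16 min
Fri: 11:16–21:48 = 10 h 32 min; less 45 min break → 9 h 47 min
Sat: 09:06–17:44 = 8 h 38 min; less 45 min break → 7 h 53 min
Sun: 09:36–17:04 = 7 h 28 min; less 45 min break → 6 h 43 min
Total worked: 40 h 41 min = 2441 min.
Regular 40 h 0 min = 2400 min at £40.50/h; overtime 0 h 41 min = 41 min at £60.75/h.
Pay = (2400 × £40.50 + 41 × £60.75) ÷ 60 = £1661.51.

£1661.51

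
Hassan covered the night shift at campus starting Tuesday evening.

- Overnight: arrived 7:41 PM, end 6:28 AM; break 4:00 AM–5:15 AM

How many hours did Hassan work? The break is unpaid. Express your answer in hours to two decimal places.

Overnight: 7:41 PM → midnight = 4 h 19 min; midnight → 6:28 AM = 6 h 28 min; span 10 h 47 min; less 75 min break → 9 h 32 min

9.53 hours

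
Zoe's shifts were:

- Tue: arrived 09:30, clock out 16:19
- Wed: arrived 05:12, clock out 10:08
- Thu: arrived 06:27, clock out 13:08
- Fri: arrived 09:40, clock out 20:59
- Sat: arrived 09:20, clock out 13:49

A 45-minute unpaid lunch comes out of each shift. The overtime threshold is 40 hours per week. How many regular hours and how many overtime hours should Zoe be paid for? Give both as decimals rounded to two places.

Regular 30.48 hours, overtime 0.00 hours

Tue: 09:30–16:19 = 6 h 49 min; less 45 min break → 6 h 4 min
Wed: 05:12–10:08 = 4 h 56 min; less 45 min break → 4 h 11 min
Thu: 06:27–13:08 = 6 h 41 min; less 45 min break → 5 h 56 min
Fri: 09:40–20:59 = 11 h 19 min; less 45 min break → 10 h 34 min
Sat: 09:20–13:49 = 4 h 29 min; less 45 min break → 3 h 44 min
Total worked: 30 h 29 min = 30.48 h.
Threshold 40 h → overtime 0 h 0 min, regular 30 h 29 min.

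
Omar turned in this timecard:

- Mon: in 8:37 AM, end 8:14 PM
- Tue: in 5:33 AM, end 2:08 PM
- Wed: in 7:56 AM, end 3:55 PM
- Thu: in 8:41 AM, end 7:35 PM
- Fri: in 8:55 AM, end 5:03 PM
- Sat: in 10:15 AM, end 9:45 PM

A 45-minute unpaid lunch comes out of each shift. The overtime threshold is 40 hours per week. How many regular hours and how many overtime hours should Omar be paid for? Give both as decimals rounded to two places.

Regular 40.00 hours, overtime 14.22 hours

Mon: 8:37 AM–8:14 PM = 11 h 37 min; less 45 min break → 10 h 52 min
Tue: 5:33 AM–2:08 PM = 8 h 35 min; less 45 min break → 7 h 50 min
Wed: 7:56 AM–3:55 PM = 7 h 59 min; less 45 min break → 7 h 14 min
Thu: 8:41 AM–7:35 PM = 10 h 54 min; less 45 min break → 10 h 9 min
Fri: 8:55 AM–5:03 PM = 8 h 8 min; less 45 min break → 7 h 23 min
Sat: 10:15 AM–9:45 PM = 11 h 30 min; less 45 min break → 10 h 45 min
Total worked: 54 h 13 min = 54.22 h.
Threshold 40 h → overtime 14 h 13 min, regular 40 h 0 min.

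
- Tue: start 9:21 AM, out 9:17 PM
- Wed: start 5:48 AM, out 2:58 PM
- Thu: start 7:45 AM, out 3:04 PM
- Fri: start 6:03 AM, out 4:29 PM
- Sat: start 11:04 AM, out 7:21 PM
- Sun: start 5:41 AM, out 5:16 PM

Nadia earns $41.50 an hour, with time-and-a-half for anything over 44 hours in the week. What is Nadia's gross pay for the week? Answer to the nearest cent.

Tue: 9:21 AM–9:17 PM = 11 h 56 min
Wed: 5:48 AM–2:58 PM = 9 h 10 min
Thu: 7:45 AM–3:04 PM = 7 h 19 min
Fri: 6:03 AM–4:29 PM = 10 h 26 min
Sat: 11:04 AM–7:21 PM = 8 h 17 min
Sun: 5:41 AM–5:16 PM = 11 h 35 min
Total worked: 58 h 43 min = 3523 min.
Regular 44 h 0 min = 2640 min at $41.50/h; overtime 14 h 43 min = 883 min at $62.25/h.
Pay = (2640 × $41.50 + 883 × $62.25) ÷ 60 = $2742.11.

$2742.11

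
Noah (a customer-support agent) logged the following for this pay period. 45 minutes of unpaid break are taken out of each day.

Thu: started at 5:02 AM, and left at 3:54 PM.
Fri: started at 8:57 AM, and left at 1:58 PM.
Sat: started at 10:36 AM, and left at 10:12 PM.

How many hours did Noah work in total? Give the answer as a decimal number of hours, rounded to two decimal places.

Thu: 5:02 AM–3:54 PM = 10 h 52 min; less 45 min break → 10 h 7 min
Fri: 8:57 AM–1:58 PM = 5 h 1 min; less 45 min break → 4 h 16 min
Sat: 10:36 AM–10:12 PM = 11 h 36 min; less 45 min break → 10 h 51 min
Total: 10 h 7 min + 4 h 16 min + 10 h 51 min = 25 h 14 min.

25.23 hours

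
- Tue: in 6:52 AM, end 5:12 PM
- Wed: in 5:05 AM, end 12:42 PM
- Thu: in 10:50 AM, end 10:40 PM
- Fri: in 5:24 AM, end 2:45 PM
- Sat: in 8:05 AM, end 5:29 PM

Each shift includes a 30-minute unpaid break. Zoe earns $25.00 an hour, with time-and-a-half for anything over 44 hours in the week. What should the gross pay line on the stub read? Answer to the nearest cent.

Tue: 6:52 AM–5:12 PM = 10 h 20 min; less 30 min break → 9 h 50 min
Wed: 5:05 AM–12:42 PM = 7 h 37 min; less 30 min break → 7 h 7 min
Thu: 10:50 AM–10:40 PM = 11 h 50 min; less 30 min break → 11 h 20 min
Fri: 5:24 AM–2:45 PM = 9 h 21 min; less 30 min break → 8 h 51 min
Sat: 8:05 AM–5:29 PM = 9 h 24 min; less 30 min break → 8 h 54 min
Total worked: 46 h 2 min = 2762 min.
Regular 44 h 0 min = 2640 min at $25.00/h; overtime 2 h 2 min = 122 min at $37.50/h.
Pay = (2640 × $25.00 + 122 × $37.50) ÷ 60 = $1176.25.

$1176.25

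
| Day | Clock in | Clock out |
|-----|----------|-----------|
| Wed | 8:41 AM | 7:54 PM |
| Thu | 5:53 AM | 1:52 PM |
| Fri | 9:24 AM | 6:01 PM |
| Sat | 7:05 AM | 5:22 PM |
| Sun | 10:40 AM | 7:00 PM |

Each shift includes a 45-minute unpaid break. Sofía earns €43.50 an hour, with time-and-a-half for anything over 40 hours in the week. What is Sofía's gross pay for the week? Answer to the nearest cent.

€1915.09

Wed: 8:41 AM–7:54 PM = 11 h 13 min; less 45 min break → 10 h 28 min
Thu: 5:53 AM–1:52 PM = 7 h 59 min; less 45 min break → 7 h 14 min
Fri: 9:24 AM–6:01 PM = 8 h 37 min; less 45 min break → 7 h 52 min
Sat: 7:05 AM–5:22 PM = 10 h 17 min; less 45 min break → 9 h 32 min
Sun: 10:40 AM–7:00 PM = 8 h 20 min; less 45 min break → 7 h 35 min
Total worked: 42 h 41 min = 2561 min.
Regular 40 h 0 min = 2400 min at €43.50/h; overtime 2 h 41 min = 161 min at €65.25/h.
Pay = (2400 × €43.50 + 161 × €65.25) ÷ 60 = €1915.09.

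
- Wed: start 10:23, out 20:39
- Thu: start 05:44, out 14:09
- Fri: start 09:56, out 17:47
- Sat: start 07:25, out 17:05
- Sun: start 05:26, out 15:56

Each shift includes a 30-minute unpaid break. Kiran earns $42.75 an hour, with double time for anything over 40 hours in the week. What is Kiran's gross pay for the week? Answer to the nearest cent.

$2069.10

Wed: 10:23–20:39 = 10 h 16 min; less 30 min break → 9 h 46 min
Thu: 05:44–14:09 = 8 h 25 min; less 30 min break → 7 h 55 min
Fri: 09:56–17:47 = 7 h 51 min; less 30 min break → 7 h 21 min
Sat: 07:25–17:05 = 9 h 40 min; less 30 min break → 9 h 10 min
Sun: 05:26–15:56 = 10 h 30 min; less 30 min break → 10 h 0 min
Total worked: 44 h 12 min = 2652 min.
Regular 40 h 0 min = 2400 min at $42.75/h; overtime 4 h 12 min = 252 min at $85.50/h.
Pay = (2400 × $42.75 + 252 × $85.50) ÷ 60 = $2069.10.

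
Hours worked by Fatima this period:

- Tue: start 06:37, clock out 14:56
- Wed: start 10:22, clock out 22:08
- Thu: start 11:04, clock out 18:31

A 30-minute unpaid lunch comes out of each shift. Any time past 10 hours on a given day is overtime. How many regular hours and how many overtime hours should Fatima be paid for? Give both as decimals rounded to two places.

Tue: 06:37–14:56 = 8 h 19 min; less 30 min break → 7 h 49 min
Wed: 10:22–22:08 = 11 h 46 min; less 30 min break → 11 h 16 min
Thu: 11:04–18:31 = 7 h 27 min; less 30 min break → 6 h 57 min
Tue reg 7 h 49 min / OT 0 h 0 min; Wed reg 10 h 0 min / OT 1 h 16 min; Thu reg 6 h 57 min / OT 0 h 0 min.
Totals: regular 24 h 46 min, overtime 1 h 16 min.

Regular 24.77 hours, overtime 1.27 hours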